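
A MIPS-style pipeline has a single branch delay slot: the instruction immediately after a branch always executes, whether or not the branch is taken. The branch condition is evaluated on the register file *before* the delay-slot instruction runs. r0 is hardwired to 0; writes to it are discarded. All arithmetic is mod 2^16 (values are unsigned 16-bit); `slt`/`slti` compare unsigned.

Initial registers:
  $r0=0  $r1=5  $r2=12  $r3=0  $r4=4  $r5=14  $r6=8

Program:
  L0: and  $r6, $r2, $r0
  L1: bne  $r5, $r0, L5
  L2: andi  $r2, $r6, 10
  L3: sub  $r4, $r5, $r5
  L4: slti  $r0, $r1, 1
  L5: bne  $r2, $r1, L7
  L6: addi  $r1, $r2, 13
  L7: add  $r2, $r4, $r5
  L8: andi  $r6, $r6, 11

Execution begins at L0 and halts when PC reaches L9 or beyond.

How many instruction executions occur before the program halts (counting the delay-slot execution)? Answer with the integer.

#0 and  $r6, $r2, $r0 ; 0/5/12/0/4/14/0
#1 bne  $r5, $r0, L5 ; 0/5/12/0/4/14/0 ; →target
#2 andi  $r2, $r6, 10 ; 0/5/0/0/4/14/0
#5 bne  $r2, $r1, L7 ; 0/5/0/0/4/14/0 ; →target
#6 addi  $r1, $r2, 13 ; 0/13/0/0/4/14/0
#7 add  $r2, $r4, $r5 ; 0/13/18/0/4/14/0
#8 andi  $r6, $r6, 11 ; 0/13/18/0/4/14/0

7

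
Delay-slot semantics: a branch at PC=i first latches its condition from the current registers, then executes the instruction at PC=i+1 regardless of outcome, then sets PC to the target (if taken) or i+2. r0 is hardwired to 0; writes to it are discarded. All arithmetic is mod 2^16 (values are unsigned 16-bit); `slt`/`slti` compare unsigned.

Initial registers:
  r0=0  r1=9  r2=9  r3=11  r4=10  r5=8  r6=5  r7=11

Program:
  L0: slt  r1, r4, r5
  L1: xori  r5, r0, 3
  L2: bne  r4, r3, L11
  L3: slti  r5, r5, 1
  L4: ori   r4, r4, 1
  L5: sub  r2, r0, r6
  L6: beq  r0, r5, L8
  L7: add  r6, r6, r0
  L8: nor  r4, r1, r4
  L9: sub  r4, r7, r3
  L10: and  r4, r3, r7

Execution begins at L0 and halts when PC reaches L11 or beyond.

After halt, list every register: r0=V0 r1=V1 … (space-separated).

#0 slt  r1, r4, r5 ; 0/0/9/11/10/8/5/11
#1 xori  r5, r0, 3 ; 0/0/9/11/10/3/5/11
#2 bne  r4, r3, L11 ; 0/0/9/11/10/3/5/11 ; →target
#3 slti  r5, r5, 1 ; 0/0/9/11/10/0/5/11

r0=0 r1=0 r2=9 r3=11 r4=10 r5=0 r6=5 r7=11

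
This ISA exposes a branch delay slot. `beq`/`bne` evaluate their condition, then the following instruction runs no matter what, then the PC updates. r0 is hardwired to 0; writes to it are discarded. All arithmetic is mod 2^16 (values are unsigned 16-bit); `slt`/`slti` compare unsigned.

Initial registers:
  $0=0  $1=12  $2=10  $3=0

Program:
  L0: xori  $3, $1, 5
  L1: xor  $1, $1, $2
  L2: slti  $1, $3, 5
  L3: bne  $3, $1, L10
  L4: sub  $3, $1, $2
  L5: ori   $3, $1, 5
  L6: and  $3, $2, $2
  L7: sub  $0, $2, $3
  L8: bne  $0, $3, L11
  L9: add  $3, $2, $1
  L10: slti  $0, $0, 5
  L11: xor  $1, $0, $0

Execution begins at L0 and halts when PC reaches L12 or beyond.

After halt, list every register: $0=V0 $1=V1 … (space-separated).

  step pc=0: xori  $3, $1, 5  regs=(0,12,10,9)
  step pc=1: xor  $1, $1, $2  regs=(0,6,10,9)
  step pc=2: slti  $1, $3, 5  regs=(0,0,10,9)
  step pc=3: bne  $3, $1, L10  cond=T  regs=(0,0,10,9)
  step pc=4: sub  $3, $1, $2  regs=(0,0,10,65526)
  step pc=10: slti  $0, $0, 5  regs=(0,0,10,65526)
  step pc=11: xor  $1, $0, $0  regs=(0,0,10,65526)

$0=0 $1=0 $2=10 $3=65526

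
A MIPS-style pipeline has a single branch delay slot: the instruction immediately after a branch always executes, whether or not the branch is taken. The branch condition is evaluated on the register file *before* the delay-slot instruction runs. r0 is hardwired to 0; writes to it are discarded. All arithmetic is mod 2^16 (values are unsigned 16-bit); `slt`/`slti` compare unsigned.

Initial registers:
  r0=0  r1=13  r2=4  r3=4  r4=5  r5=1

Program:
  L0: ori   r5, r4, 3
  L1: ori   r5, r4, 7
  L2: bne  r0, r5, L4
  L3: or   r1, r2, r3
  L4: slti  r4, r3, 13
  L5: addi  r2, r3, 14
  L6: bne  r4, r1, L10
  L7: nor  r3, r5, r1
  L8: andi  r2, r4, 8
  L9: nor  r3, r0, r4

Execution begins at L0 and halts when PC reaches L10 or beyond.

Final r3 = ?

65528

[0] ori   r5, r4, 3  →  {r0:0, r1:13, r2:4, r3:4, r4:5, r5:7}
[1] ori   r5, r4, 7  →  {r0:0, r1:13, r2:4, r3:4, r4:5, r5:7}
[2] bne  r0, r5, L4  →  {r0:0, r1:13, r2:4, r3:4, r4:5, r5:7}  ⟨branch taken⟩
[3] or   r1, r2, r3  →  {r0:0, r1:4, r2:4, r3:4, r4:5, r5:7}
[4] slti  r4, r3, 13  →  {r0:0, r1:4, r2:4, r3:4, r4:1, r5:7}
[5] addi  r2, r3, 14  →  {r0:0, r1:4, r2:18, r3:4, r4:1, r5:7}
[6] bne  r4, r1, L10  →  {r0:0, r1:4, r2:18, r3:4, r4:1, r5:7}  ⟨branch taken⟩
[7] nor  r3, r5, r1  →  {r0:0, r1:4, r2:18, r3:65528, r4:1, r5:7}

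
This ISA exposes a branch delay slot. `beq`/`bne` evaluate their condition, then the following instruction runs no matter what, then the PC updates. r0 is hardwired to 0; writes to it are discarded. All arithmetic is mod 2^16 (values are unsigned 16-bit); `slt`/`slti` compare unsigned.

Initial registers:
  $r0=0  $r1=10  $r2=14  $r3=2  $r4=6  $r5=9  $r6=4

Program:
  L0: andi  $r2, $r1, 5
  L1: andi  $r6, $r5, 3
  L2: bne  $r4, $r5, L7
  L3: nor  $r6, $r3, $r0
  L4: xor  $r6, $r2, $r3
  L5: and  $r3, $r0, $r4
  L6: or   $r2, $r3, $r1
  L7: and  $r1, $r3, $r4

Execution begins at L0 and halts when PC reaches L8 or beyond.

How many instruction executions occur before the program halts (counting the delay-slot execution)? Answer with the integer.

5

PC=0  andi  $r2, $r1, 5      | $r0=0 $r1=10 $r2=0 $r3=2 $r4=6 $r5=9 $r6=4
PC=1  andi  $r6, $r5, 3      | $r0=0 $r1=10 $r2=0 $r3=2 $r4=6 $r5=9 $r6=1
PC=2  bne  $r4, $r5, L7      | $r0=0 $r1=10 $r2=0 $r3=2 $r4=6 $r5=9 $r6=1  [TAKEN]
PC=3  nor  $r6, $r3, $r0     | $r0=0 $r1=10 $r2=0 $r3=2 $r4=6 $r5=9 $r6=65533
PC=7  and  $r1, $r3, $r4     | $r0=0 $r1=2 $r2=0 $r3=2 $r4=6 $r5=9 $r6=65533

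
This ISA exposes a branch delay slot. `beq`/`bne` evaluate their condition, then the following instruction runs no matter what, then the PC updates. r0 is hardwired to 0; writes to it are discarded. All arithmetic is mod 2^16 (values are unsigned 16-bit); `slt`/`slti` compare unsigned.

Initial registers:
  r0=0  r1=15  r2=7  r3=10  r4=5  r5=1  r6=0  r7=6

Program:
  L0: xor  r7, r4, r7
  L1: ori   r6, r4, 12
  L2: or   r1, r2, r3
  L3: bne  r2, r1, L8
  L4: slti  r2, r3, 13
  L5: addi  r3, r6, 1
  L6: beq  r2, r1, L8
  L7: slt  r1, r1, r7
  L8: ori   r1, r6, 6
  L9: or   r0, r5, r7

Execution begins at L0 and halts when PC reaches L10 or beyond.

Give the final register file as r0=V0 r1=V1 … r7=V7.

#0 xor  r7, r4, r7 ; 0/15/7/10/5/1/0/3
#1 ori   r6, r4, 12 ; 0/15/7/10/5/1/13/3
#2 or   r1, r2, r3 ; 0/15/7/10/5/1/13/3
#3 bne  r2, r1, L8 ; 0/15/7/10/5/1/13/3 ; →target
#4 slti  r2, r3, 13 ; 0/15/1/10/5/1/13/3
#8 ori   r1, r6, 6 ; 0/15/1/10/5/1/13/3
#9 or   r0, r5, r7 ; 0/15/1/10/5/1/13/3

r0=0 r1=15 r2=1 r3=10 r4=5 r5=1 r6=13 r7=3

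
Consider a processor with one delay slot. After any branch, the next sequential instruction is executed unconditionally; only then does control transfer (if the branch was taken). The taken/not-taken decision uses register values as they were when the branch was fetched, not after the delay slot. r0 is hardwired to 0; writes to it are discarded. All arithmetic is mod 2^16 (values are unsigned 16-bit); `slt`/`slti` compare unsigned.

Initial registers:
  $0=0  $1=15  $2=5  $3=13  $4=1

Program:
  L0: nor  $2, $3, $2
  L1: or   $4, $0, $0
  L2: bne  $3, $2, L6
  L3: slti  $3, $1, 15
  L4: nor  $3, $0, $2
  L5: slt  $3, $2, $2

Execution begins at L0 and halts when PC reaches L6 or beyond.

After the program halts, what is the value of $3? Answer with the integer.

0

PC=0  nor  $2, $3, $2        | $0=0 $1=15 $2=65522 $3=13 $4=1
PC=1  or   $4, $0, $0        | $0=0 $1=15 $2=65522 $3=13 $4=0
PC=2  bne  $3, $2, L6        | $0=0 $1=15 $2=65522 $3=13 $4=0  [TAKEN]
PC=3  slti  $3, $1, 15       | $0=0 $1=15 $2=65522 $3=0 $4=0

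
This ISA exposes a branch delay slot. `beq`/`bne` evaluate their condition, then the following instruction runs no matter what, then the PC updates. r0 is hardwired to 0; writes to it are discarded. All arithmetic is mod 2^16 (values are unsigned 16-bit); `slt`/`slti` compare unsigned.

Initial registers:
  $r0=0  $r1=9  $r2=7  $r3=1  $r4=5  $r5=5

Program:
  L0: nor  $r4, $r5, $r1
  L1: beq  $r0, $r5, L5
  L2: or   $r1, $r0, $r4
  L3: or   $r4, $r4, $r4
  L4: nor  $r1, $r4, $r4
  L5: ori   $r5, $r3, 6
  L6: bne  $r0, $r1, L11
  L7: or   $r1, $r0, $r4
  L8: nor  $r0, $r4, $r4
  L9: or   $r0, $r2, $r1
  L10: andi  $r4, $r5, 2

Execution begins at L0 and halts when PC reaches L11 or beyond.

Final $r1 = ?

65522

[0] nor  $r4, $r5, $r1  →  {$r0:0, $r1:9, $r2:7, $r3:1, $r4:65522, $r5:5}
[1] beq  $r0, $r5, L5  →  {$r0:0, $r1:9, $r2:7, $r3:1, $r4:65522, $r5:5}  ⟨branch fallthrough⟩
[2] or   $r1, $r0, $r4  →  {$r0:0, $r1:65522, $r2:7, $r3:1, $r4:65522, $r5:5}
[3] or   $r4, $r4, $r4  →  {$r0:0, $r1:65522, $r2:7, $r3:1, $r4:65522, $r5:5}
[4] nor  $r1, $r4, $r4  →  {$r0:0, $r1:13, $r2:7, $r3:1, $r4:65522, $r5:5}
[5] ori   $r5, $r3, 6  →  {$r0:0, $r1:13, $r2:7, $r3:1, $r4:65522, $r5:7}
[6] bne  $r0, $r1, L11  →  {$r0:0, $r1:13, $r2:7, $r3:1, $r4:65522, $r5:7}  ⟨branch taken⟩
[7] or   $r1, $r0, $r4  →  {$r0:0, $r1:65522, $r2:7, $r3:1, $r4:65522, $r5:7}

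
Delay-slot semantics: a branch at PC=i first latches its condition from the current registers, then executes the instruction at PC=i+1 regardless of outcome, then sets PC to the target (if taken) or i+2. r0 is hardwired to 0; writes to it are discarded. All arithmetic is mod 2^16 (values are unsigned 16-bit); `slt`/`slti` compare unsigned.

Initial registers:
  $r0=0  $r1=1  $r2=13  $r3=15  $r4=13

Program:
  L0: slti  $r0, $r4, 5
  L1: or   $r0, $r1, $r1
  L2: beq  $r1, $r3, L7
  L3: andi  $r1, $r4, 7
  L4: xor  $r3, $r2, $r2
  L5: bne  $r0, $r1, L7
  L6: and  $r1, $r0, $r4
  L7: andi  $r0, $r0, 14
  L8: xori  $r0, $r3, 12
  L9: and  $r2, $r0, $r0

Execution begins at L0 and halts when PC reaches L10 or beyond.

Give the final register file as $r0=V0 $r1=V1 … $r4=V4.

$r0=0 $r1=0 $r2=0 $r3=0 $r4=13

  step pc=0: slti  $r0, $r4, 5  regs=(0,1,13,15,13)
  step pc=1: or   $r0, $r1, $r1  regs=(0,1,13,15,13)
  step pc=2: beq  $r1, $r3, L7  cond=F  regs=(0,1,13,15,13)
  step pc=3: andi  $r1, $r4, 7  regs=(0,5,13,15,13)
  step pc=4: xor  $r3, $r2, $r2  regs=(0,5,13,0,13)
  step pc=5: bne  $r0, $r1, L7  cond=T  regs=(0,5,13,0,13)
  step pc=6: and  $r1, $r0, $r4  regs=(0,0,13,0,13)
  step pc=7: andi  $r0, $r0, 14  regs=(0,0,13,0,13)
  step pc=8: xori  $r0, $r3, 12  regs=(0,0,13,0,13)
  step pc=9: and  $r2, $r0, $r0  regs=(0,0,0,0,13)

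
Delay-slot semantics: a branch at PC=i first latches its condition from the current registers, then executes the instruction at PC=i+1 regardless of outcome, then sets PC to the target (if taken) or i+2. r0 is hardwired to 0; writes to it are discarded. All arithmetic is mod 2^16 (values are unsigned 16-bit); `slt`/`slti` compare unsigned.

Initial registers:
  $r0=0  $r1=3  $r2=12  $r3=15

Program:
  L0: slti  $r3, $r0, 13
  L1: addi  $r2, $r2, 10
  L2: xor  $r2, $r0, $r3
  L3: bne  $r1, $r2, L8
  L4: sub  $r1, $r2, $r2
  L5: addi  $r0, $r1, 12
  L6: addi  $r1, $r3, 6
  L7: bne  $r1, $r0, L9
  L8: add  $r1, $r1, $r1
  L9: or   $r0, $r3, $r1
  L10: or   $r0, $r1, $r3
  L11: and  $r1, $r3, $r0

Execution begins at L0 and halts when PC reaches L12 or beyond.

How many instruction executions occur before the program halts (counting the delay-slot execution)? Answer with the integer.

9

[0] slti  $r3, $r0, 13  →  {$r0:0, $r1:3, $r2:12, $r3:1}
[1] addi  $r2, $r2, 10  →  {$r0:0, $r1:3, $r2:22, $r3:1}
[2] xor  $r2, $r0, $r3  →  {$r0:0, $r1:3, $r2:1, $r3:1}
[3] bne  $r1, $r2, L8  →  {$r0:0, $r1:3, $r2:1, $r3:1}  ⟨branch taken⟩
[4] sub  $r1, $r2, $r2  →  {$r0:0, $r1:0, $r2:1, $r3:1}
[8] add  $r1, $r1, $r1  →  {$r0:0, $r1:0, $r2:1, $r3:1}
[9] or   $r0, $r3, $r1  →  {$r0:0, $r1:0, $r2:1, $r3:1}
[10] or   $r0, $r1, $r3  →  {$r0:0, $r1:0, $r2:1, $r3:1}
[11] and  $r1, $r3, $r0  →  {$r0:0, $r1:0, $r2:1, $r3:1}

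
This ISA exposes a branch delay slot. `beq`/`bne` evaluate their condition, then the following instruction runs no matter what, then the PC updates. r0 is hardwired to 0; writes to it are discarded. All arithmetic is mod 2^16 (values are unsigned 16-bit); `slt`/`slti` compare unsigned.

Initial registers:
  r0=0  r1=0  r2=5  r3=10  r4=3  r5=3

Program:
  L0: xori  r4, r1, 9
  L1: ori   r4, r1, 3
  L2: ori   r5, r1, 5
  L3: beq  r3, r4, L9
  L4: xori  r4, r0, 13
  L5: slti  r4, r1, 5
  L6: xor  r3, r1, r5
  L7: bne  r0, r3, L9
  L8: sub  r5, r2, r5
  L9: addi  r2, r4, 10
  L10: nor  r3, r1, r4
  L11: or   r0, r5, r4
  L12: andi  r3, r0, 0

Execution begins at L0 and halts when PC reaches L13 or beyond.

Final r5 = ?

0

[0] xori  r4, r1, 9  →  {r0:0, r1:0, r2:5, r3:10, r4:9, r5:3}
[1] ori   r4, r1, 3  →  {r0:0, r1:0, r2:5, r3:10, r4:3, r5:3}
[2] ori   r5, r1, 5  →  {r0:0, r1:0, r2:5, r3:10, r4:3, r5:5}
[3] beq  r3, r4, L9  →  {r0:0, r1:0, r2:5, r3:10, r4:3, r5:5}  ⟨branch fallthrough⟩
[4] xori  r4, r0, 13  →  {r0:0, r1:0, r2:5, r3:10, r4:13, r5:5}
[5] slti  r4, r1, 5  →  {r0:0, r1:0, r2:5, r3:10, r4:1, r5:5}
[6] xor  r3, r1, r5  →  {r0:0, r1:0, r2:5, r3:5, r4:1, r5:5}
[7] bne  r0, r3, L9  →  {r0:0, r1:0, r2:5, r3:5, r4:1, r5:5}  ⟨branch taken⟩
[8] sub  r5, r2, r5  →  {r0:0, r1:0, r2:5, r3:5, r4:1, r5:0}
[9] addi  r2, r4, 10  →  {r0:0, r1:0, r2:11, r3:5, r4:1, r5:0}
[10] nor  r3, r1, r4  →  {r0:0, r1:0, r2:11, r3:65534, r4:1, r5:0}
[11] or   r0, r5, r4  →  {r0:0, r1:0, r2:11, r3:65534, r4:1, r5:0}
[12] andi  r3, r0, 0  →  {r0:0, r1:0, r2:11, r3:0, r4:1, r5:0}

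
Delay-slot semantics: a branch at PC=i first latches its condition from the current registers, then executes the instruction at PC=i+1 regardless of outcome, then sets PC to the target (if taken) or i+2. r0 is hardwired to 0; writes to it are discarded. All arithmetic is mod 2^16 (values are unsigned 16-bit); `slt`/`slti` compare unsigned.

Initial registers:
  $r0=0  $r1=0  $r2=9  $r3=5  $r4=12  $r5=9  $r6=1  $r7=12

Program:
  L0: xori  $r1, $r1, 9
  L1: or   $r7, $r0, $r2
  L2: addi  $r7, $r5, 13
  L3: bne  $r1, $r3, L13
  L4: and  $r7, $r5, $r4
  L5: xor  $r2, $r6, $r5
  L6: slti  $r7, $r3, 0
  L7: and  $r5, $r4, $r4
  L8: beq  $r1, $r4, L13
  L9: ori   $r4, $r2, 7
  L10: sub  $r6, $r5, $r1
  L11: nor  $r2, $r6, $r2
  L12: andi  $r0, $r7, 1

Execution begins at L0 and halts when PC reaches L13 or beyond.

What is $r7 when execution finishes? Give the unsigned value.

PC=0  xori  $r1, $r1, 9      | $r0=0 $r1=9 $r2=9 $r3=5 $r4=12 $r5=9 $r6=1 $r7=12
PC=1  or   $r7, $r0, $r2     | $r0=0 $r1=9 $r2=9 $r3=5 $r4=12 $r5=9 $r6=1 $r7=9
PC=2  addi  $r7, $r5, 13     | $r0=0 $r1=9 $r2=9 $r3=5 $r4=12 $r5=9 $r6=1 $r7=22
PC=3  bne  $r1, $r3, L13     | $r0=0 $r1=9 $r2=9 $r3=5 $r4=12 $r5=9 $r6=1 $r7=22  [TAKEN]
PC=4  and  $r7, $r5, $r4     | $r0=0 $r1=9 $r2=9 $r3=5 $r4=12 $r5=9 $r6=1 $r7=8

8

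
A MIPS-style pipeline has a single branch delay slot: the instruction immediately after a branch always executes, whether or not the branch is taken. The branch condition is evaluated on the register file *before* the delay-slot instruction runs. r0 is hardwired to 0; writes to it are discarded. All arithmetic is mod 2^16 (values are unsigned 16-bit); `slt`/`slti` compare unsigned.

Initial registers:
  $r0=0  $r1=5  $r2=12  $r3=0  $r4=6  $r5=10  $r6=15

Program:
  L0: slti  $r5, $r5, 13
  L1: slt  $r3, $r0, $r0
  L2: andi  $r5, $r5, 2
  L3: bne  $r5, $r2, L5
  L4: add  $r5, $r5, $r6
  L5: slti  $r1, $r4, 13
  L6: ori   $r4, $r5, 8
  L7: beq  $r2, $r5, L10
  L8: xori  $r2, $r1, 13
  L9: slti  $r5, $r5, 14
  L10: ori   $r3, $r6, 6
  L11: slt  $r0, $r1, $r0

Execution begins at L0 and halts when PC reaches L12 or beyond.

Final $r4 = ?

15

PC=0  slti  $r5, $r5, 13     | $r0=0 $r1=5 $r2=12 $r3=0 $r4=6 $r5=1 $r6=15
PC=1  slt  $r3, $r0, $r0     | $r0=0 $r1=5 $r2=12 $r3=0 $r4=6 $r5=1 $r6=15
PC=2  andi  $r5, $r5, 2      | $r0=0 $r1=5 $r2=12 $r3=0 $r4=6 $r5=0 $r6=15
PC=3  bne  $r5, $r2, L5      | $r0=0 $r1=5 $r2=12 $r3=0 $r4=6 $r5=0 $r6=15  [TAKEN]
PC=4  add  $r5, $r5, $r6     | $r0=0 $r1=5 $r2=12 $r3=0 $r4=6 $r5=15 $r6=15
PC=5  slti  $r1, $r4, 13     | $r0=0 $r1=1 $r2=12 $r3=0 $r4=6 $r5=15 $r6=15
PC=6  ori   $r4, $r5, 8      | $r0=0 $r1=1 $r2=12 $r3=0 $r4=15 $r5=15 $r6=15
PC=7  beq  $r2, $r5, L10     | $r0=0 $r1=1 $r2=12 $r3=0 $r4=15 $r5=15 $r6=15  [not taken]
PC=8  xori  $r2, $r1, 13     | $r0=0 $r1=1 $r2=12 $r3=0 $r4=15 $r5=15 $r6=15
PC=9  slti  $r5, $r5, 14     | $r0=0 $r1=1 $r2=12 $r3=0 $r4=15 $r5=0 $r6=15
PC=10 ori   $r3, $r6, 6      | $r0=0 $r1=1 $r2=12 $r3=15 $r4=15 $r5=0 $r6=15
PC=11 slt  $r0, $r1, $r0     | $r0=0 $r1=1 $r2=12 $r3=15 $r4=15 $r5=0 $r6=15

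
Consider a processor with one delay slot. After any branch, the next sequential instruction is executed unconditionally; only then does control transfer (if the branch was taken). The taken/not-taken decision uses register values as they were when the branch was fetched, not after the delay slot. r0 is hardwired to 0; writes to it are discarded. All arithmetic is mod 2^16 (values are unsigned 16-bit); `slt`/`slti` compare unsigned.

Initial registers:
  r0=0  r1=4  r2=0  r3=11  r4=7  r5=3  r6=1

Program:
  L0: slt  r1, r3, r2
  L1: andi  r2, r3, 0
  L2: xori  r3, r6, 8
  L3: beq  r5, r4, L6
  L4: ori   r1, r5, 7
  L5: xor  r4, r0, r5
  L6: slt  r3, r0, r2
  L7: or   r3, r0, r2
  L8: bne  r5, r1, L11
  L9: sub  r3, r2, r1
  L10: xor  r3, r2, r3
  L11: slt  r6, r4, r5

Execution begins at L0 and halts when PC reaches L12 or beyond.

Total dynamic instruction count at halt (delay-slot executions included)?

11

#0 slt  r1, r3, r2 ; 0/0/0/11/7/3/1
#1 andi  r2, r3, 0 ; 0/0/0/11/7/3/1
#2 xori  r3, r6, 8 ; 0/0/0/9/7/3/1
#3 beq  r5, r4, L6 ; 0/0/0/9/7/3/1 ; →fallthru
#4 ori   r1, r5, 7 ; 0/7/0/9/7/3/1
#5 xor  r4, r0, r5 ; 0/7/0/9/3/3/1
#6 slt  r3, r0, r2 ; 0/7/0/0/3/3/1
#7 or   r3, r0, r2 ; 0/7/0/0/3/3/1
#8 bne  r5, r1, L11 ; 0/7/0/0/3/3/1 ; →target
#9 sub  r3, r2, r1 ; 0/7/0/65529/3/3/1
#11 slt  r6, r4, r5 ; 0/7/0/65529/3/3/0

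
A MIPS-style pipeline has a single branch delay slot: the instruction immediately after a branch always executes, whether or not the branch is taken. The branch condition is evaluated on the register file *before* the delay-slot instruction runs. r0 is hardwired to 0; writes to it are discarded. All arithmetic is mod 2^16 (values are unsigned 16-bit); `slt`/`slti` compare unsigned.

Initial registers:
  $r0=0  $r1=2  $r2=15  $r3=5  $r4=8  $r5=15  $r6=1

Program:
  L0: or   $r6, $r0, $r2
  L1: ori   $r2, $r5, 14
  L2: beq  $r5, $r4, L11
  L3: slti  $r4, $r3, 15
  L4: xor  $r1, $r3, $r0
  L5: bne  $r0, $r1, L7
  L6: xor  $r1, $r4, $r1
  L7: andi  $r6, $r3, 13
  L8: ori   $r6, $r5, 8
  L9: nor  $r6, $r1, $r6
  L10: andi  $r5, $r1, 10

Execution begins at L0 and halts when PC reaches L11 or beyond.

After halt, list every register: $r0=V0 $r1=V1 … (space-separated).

[0] or   $r6, $r0, $r2  →  {$r0:0, $r1:2, $r2:15, $r3:5, $r4:8, $r5:15, $r6:15}
[1] ori   $r2, $r5, 14  →  {$r0:0, $r1:2, $r2:15, $r3:5, $r4:8, $r5:15, $r6:15}
[2] beq  $r5, $r4, L11  →  {$r0:0, $r1:2, $r2:15, $r3:5, $r4:8, $r5:15, $r6:15}  ⟨branch fallthrough⟩
[3] slti  $r4, $r3, 15  →  {$r0:0, $r1:2, $r2:15, $r3:5, $r4:1, $r5:15, $r6:15}
[4] xor  $r1, $r3, $r0  →  {$r0:0, $r1:5, $r2:15, $r3:5, $r4:1, $r5:15, $r6:15}
[5] bne  $r0, $r1, L7  →  {$r0:0, $r1:5, $r2:15, $r3:5, $r4:1, $r5:15, $r6:15}  ⟨branch taken⟩
[6] xor  $r1, $r4, $r1  →  {$r0:0, $r1:4, $r2:15, $r3:5, $r4:1, $r5:15, $r6:15}
[7] andi  $r6, $r3, 13  →  {$r0:0, $r1:4, $r2:15, $r3:5, $r4:1, $r5:15, $r6:5}
[8] ori   $r6, $r5, 8  →  {$r0:0, $r1:4, $r2:15, $r3:5, $r4:1, $r5:15, $r6:15}
[9] nor  $r6, $r1, $r6  →  {$r0:0, $r1:4, $r2:15, $r3:5, $r4:1, $r5:15, $r6:65520}
[10] andi  $r5, $r1, 10  →  {$r0:0, $r1:4, $r2:15, $r3:5, $r4:1, $r5:0, $r6:65520}

$r0=0 $r1=4 $r2=15 $r3=5 $r4=1 $r5=0 $r6=65520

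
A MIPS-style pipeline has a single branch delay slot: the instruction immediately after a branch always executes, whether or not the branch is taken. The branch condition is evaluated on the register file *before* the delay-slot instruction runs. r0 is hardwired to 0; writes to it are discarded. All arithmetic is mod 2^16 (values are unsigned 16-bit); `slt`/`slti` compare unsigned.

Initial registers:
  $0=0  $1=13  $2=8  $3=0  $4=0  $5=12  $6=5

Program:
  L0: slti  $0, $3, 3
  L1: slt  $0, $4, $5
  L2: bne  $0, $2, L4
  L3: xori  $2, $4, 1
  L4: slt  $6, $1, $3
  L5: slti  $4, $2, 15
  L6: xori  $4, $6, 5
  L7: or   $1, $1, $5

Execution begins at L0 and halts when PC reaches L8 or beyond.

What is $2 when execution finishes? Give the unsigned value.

  step pc=0: slti  $0, $3, 3  regs=(0,13,8,0,0,12,5)
  step pc=1: slt  $0, $4, $5  regs=(0,13,8,0,0,12,5)
  step pc=2: bne  $0, $2, L4  cond=T  regs=(0,13,8,0,0,12,5)
  step pc=3: xori  $2, $4, 1  regs=(0,13,1,0,0,12,5)
  step pc=4: slt  $6, $1, $3  regs=(0,13,1,0,0,12,0)
  step pc=5: slti  $4, $2, 15  regs=(0,13,1,0,1,12,0)
  step pc=6: xori  $4, $6, 5  regs=(0,13,1,0,5,12,0)
  step pc=7: or   $1, $1, $5  regs=(0,13,1,0,5,12,0)

1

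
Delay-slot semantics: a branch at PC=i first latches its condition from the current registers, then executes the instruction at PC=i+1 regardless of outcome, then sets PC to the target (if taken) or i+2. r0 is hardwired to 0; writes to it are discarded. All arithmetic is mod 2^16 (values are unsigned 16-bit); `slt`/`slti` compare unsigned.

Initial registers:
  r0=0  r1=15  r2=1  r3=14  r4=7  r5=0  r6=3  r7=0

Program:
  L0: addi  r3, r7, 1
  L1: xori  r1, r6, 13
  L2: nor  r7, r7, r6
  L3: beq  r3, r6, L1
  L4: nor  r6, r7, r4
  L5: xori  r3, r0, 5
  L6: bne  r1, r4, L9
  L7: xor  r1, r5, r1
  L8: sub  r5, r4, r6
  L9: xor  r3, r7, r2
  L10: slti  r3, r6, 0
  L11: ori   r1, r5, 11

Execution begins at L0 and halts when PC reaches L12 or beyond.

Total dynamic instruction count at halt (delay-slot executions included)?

[0] addi  r3, r7, 1  →  {r0:0, r1:15, r2:1, r3:1, r4:7, r5:0, r6:3, r7:0}
[1] xori  r1, r6, 13  →  {r0:0, r1:14, r2:1, r3:1, r4:7, r5:0, r6:3, r7:0}
[2] nor  r7, r7, r6  →  {r0:0, r1:14, r2:1, r3:1, r4:7, r5:0, r6:3, r7:65532}
[3] beq  r3, r6, L1  →  {r0:0, r1:14, r2:1, r3:1, r4:7, r5:0, r6:3, r7:65532}  ⟨branch fallthrough⟩
[4] nor  r6, r7, r4  →  {r0:0, r1:14, r2:1, r3:1, r4:7, r5:0, r6:0, r7:65532}
[5] xori  r3, r0, 5  →  {r0:0, r1:14, r2:1, r3:5, r4:7, r5:0, r6:0, r7:65532}
[6] bne  r1, r4, L9  →  {r0:0, r1:14, r2:1, r3:5, r4:7, r5:0, r6:0, r7:65532}  ⟨branch taken⟩
[7] xor  r1, r5, r1  →  {r0:0, r1:14, r2:1, r3:5, r4:7, r5:0, r6:0, r7:65532}
[9] xor  r3, r7, r2  →  {r0:0, r1:14, r2:1, r3:65533, r4:7, r5:0, r6:0, r7:65532}
[10] slti  r3, r6, 0  →  {r0:0, r1:14, r2:1, r3:0, r4:7, r5:0, r6:0, r7:65532}
[11] ori   r1, r5, 11  →  {r0:0, r1:11, r2:1, r3:0, r4:7, r5:0, r6:0, r7:65532}

11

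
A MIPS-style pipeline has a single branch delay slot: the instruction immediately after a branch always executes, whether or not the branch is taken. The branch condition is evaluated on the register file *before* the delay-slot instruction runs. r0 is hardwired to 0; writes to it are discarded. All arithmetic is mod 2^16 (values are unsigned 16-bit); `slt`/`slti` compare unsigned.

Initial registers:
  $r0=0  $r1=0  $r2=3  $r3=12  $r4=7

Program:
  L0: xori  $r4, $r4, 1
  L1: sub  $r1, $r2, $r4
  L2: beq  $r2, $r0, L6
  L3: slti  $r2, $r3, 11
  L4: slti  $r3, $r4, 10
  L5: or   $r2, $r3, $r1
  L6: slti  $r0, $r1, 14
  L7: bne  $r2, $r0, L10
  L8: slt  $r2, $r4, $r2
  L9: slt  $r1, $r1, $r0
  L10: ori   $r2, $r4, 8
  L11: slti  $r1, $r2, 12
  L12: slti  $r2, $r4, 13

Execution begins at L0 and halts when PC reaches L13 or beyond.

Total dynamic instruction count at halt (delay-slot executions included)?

12

PC=0  xori  $r4, $r4, 1      | $r0=0 $r1=0 $r2=3 $r3=12 $r4=6
PC=1  sub  $r1, $r2, $r4     | $r0=0 $r1=65533 $r2=3 $r3=12 $r4=6
PC=2  beq  $r2, $r0, L6      | $r0=0 $r1=65533 $r2=3 $r3=12 $r4=6  [not taken]
PC=3  slti  $r2, $r3, 11     | $r0=0 $r1=65533 $r2=0 $r3=12 $r4=6
PC=4  slti  $r3, $r4, 10     | $r0=0 $r1=65533 $r2=0 $r3=1 $r4=6
PC=5  or   $r2, $r3, $r1     | $r0=0 $r1=65533 $r2=65533 $r3=1 $r4=6
PC=6  slti  $r0, $r1, 14     | $r0=0 $r1=65533 $r2=65533 $r3=1 $r4=6
PC=7  bne  $r2, $r0, L10     | $r0=0 $r1=65533 $r2=65533 $r3=1 $r4=6  [TAKEN]
PC=8  slt  $r2, $r4, $r2     | $r0=0 $r1=65533 $r2=1 $r3=1 $r4=6
PC=10 ori   $r2, $r4, 8      | $r0=0 $r1=65533 $r2=14 $r3=1 $r4=6
PC=11 slti  $r1, $r2, 12     | $r0=0 $r1=0 $r2=14 $r3=1 $r4=6
PC=12 slti  $r2, $r4, 13     | $r0=0 $r1=0 $r2=1 $r3=1 $r4=6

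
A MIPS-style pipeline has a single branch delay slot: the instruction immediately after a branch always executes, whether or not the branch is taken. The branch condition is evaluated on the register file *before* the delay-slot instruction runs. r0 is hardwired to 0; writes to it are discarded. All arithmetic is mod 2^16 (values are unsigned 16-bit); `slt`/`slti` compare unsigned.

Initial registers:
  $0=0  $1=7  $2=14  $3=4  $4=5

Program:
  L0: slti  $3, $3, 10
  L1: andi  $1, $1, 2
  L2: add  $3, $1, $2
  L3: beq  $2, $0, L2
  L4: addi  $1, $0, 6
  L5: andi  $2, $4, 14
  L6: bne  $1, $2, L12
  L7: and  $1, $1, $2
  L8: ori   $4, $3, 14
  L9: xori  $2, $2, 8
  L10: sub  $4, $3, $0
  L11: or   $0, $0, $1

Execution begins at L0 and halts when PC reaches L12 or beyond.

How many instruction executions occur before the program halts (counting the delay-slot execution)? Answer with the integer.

8

  step pc=0: slti  $3, $3, 10  regs=(0,7,14,1,5)
  step pc=1: andi  $1, $1, 2  regs=(0,2,14,1,5)
  step pc=2: add  $3, $1, $2  regs=(0,2,14,16,5)
  step pc=3: beq  $2, $0, L2  cond=F  regs=(0,2,14,16,5)
  step pc=4: addi  $1, $0, 6  regs=(0,6,14,16,5)
  step pc=5: andi  $2, $4, 14  regs=(0,6,4,16,5)
  step pc=6: bne  $1, $2, L12  cond=T  regs=(0,6,4,16,5)
  step pc=7: and  $1, $1, $2  regs=(0,4,4,16,5)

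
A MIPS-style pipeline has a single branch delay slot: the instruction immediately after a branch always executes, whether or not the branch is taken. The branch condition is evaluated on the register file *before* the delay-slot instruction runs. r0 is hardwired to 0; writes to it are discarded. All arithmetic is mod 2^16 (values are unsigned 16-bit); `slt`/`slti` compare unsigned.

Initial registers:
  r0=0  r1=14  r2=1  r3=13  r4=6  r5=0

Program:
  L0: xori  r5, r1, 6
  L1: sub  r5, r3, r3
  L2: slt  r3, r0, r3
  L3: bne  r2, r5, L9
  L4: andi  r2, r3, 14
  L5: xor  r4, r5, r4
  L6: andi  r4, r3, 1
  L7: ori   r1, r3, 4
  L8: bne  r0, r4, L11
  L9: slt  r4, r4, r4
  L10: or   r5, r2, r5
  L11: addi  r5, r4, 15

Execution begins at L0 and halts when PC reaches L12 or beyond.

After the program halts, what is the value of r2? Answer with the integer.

0

#0 xori  r5, r1, 6 ; 0/14/1/13/6/8
#1 sub  r5, r3, r3 ; 0/14/1/13/6/0
#2 slt  r3, r0, r3 ; 0/14/1/1/6/0
#3 bne  r2, r5, L9 ; 0/14/1/1/6/0 ; →target
#4 andi  r2, r3, 14 ; 0/14/0/1/6/0
#9 slt  r4, r4, r4 ; 0/14/0/1/0/0
#10 or   r5, r2, r5 ; 0/14/0/1/0/0
#11 addi  r5, r4, 15 ; 0/14/0/1/0/15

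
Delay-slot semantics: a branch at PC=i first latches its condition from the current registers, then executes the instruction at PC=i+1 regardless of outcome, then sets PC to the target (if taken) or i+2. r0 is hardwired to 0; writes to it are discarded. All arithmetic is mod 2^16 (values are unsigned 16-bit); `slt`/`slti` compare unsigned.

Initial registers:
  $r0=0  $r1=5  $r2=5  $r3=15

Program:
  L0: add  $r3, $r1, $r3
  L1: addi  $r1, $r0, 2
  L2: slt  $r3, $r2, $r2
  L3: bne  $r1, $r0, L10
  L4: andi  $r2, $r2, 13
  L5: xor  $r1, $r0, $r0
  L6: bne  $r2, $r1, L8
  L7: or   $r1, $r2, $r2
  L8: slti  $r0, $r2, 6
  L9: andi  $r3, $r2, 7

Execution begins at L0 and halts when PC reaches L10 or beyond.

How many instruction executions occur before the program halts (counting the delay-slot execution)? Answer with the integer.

#0 add  $r3, $r1, $r3 ; 0/5/5/20
#1 addi  $r1, $r0, 2 ; 0/2/5/20
#2 slt  $r3, $r2, $r2 ; 0/2/5/0
#3 bne  $r1, $r0, L10 ; 0/2/5/0 ; →target
#4 andi  $r2, $r2, 13 ; 0/2/5/0

5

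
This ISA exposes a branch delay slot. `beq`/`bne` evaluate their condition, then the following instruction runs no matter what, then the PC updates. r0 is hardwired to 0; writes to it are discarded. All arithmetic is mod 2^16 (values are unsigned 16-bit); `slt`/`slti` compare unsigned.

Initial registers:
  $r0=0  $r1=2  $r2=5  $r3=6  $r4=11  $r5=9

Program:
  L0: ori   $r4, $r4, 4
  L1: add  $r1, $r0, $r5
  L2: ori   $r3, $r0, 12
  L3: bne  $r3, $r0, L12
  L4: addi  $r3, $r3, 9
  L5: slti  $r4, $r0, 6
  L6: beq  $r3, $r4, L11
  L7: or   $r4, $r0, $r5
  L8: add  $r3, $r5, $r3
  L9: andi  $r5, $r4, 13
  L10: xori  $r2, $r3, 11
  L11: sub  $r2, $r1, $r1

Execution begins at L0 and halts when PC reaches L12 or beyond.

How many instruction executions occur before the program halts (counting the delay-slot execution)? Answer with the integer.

[0] ori   $r4, $r4, 4  →  {$r0:0, $r1:2, $r2:5, $r3:6, $r4:15, $r5:9}
[1] add  $r1, $r0, $r5  →  {$r0:0, $r1:9, $r2:5, $r3:6, $r4:15, $r5:9}
[2] ori   $r3, $r0, 12  →  {$r0:0, $r1:9, $r2:5, $r3:12, $r4:15, $r5:9}
[3] bne  $r3, $r0, L12  →  {$r0:0, $r1:9, $r2:5, $r3:12, $r4:15, $r5:9}  ⟨branch taken⟩
[4] addi  $r3, $r3, 9  →  {$r0:0, $r1:9, $r2:5, $r3:21, $r4:15, $r5:9}

5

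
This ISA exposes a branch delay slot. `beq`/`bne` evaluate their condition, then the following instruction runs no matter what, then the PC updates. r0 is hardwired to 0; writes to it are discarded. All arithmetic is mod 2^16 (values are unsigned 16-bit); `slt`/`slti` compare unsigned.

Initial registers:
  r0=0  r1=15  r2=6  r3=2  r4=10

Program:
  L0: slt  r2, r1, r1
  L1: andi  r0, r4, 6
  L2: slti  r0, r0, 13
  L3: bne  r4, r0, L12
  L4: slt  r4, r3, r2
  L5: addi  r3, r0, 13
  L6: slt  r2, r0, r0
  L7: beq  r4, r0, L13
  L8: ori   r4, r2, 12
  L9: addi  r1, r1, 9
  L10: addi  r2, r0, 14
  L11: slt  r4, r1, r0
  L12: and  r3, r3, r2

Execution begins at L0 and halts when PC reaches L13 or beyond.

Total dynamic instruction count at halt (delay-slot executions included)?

  step pc=0: slt  r2, r1, r1  regs=(0,15,0,2,10)
  step pc=1: andi  r0, r4, 6  regs=(0,15,0,2,10)
  step pc=2: slti  r0, r0, 13  regs=(0,15,0,2,10)
  step pc=3: bne  r4, r0, L12  cond=T  regs=(0,15,0,2,10)
  step pc=4: slt  r4, r3, r2  regs=(0,15,0,2,0)
  step pc=12: and  r3, r3, r2  regs=(0,15,0,0,0)

6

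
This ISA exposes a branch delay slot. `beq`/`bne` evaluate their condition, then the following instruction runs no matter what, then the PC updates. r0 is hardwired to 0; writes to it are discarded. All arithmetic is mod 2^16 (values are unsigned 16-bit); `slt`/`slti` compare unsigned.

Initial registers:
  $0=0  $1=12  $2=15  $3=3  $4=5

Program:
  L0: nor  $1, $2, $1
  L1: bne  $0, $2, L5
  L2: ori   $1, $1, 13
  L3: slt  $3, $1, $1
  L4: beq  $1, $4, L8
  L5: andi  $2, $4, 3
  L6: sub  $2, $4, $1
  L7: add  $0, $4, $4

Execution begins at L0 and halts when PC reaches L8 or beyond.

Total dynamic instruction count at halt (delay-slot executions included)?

[0] nor  $1, $2, $1  →  {$0:0, $1:65520, $2:15, $3:3, $4:5}
[1] bne  $0, $2, L5  →  {$0:0, $1:65520, $2:15, $3:3, $4:5}  ⟨branch taken⟩
[2] ori   $1, $1, 13  →  {$0:0, $1:65533, $2:15, $3:3, $4:5}
[5] andi  $2, $4, 3  →  {$0:0, $1:65533, $2:1, $3:3, $4:5}
[6] sub  $2, $4, $1  →  {$0:0, $1:65533, $2:8, $3:3, $4:5}
[7] add  $0, $4, $4  →  {$0:0, $1:65533, $2:8, $3:3, $4:5}

6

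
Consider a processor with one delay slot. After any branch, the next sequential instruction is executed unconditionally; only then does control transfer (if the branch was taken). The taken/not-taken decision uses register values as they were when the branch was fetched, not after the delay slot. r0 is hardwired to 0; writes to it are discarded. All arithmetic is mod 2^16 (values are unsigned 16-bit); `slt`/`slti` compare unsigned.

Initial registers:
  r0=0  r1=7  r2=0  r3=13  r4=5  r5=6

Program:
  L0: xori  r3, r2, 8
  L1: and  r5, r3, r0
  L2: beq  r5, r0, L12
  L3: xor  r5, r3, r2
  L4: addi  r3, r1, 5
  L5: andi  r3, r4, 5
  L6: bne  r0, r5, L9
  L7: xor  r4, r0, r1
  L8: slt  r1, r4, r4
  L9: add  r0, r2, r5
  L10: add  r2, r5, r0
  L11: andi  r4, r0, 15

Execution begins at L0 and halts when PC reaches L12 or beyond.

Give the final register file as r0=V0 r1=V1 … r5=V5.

r0=0 r1=7 r2=0 r3=8 r4=5 r5=8

  step pc=0: xori  r3, r2, 8  regs=(0,7,0,8,5,6)
  step pc=1: and  r5, r3, r0  regs=(0,7,0,8,5,0)
  step pc=2: beq  r5, r0, L12  cond=T  regs=(0,7,0,8,5,0)
  step pc=3: xor  r5, r3, r2  regs=(0,7,0,8,5,8)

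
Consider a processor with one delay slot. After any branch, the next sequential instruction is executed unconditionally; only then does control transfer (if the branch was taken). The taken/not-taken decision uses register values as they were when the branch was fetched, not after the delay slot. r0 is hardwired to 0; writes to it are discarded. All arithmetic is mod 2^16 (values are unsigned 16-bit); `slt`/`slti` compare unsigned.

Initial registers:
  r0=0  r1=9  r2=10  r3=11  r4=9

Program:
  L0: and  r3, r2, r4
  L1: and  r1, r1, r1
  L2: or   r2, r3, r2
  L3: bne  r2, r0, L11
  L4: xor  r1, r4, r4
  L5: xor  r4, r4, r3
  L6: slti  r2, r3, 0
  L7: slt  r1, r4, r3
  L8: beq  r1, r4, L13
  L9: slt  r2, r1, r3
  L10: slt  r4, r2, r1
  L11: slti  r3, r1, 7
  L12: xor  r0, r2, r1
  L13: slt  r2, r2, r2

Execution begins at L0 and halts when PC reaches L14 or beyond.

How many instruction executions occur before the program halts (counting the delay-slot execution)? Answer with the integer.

[0] and  r3, r2, r4  →  {r0:0, r1:9, r2:10, r3:8, r4:9}
[1] and  r1, r1, r1  →  {r0:0, r1:9, r2:10, r3:8, r4:9}
[2] or   r2, r3, r2  →  {r0:0, r1:9, r2:10, r3:8, r4:9}
[3] bne  r2, r0, L11  →  {r0:0, r1:9, r2:10, r3:8, r4:9}  ⟨branch taken⟩
[4] xor  r1, r4, r4  →  {r0:0, r1:0, r2:10, r3:8, r4:9}
[11] slti  r3, r1, 7  →  {r0:0, r1:0, r2:10, r3:1, r4:9}
[12] xor  r0, r2, r1  →  {r0:0, r1:0, r2:10, r3:1, r4:9}
[13] slt  r2, r2, r2  →  {r0:0, r1:0, r2:0, r3:1, r4:9}

8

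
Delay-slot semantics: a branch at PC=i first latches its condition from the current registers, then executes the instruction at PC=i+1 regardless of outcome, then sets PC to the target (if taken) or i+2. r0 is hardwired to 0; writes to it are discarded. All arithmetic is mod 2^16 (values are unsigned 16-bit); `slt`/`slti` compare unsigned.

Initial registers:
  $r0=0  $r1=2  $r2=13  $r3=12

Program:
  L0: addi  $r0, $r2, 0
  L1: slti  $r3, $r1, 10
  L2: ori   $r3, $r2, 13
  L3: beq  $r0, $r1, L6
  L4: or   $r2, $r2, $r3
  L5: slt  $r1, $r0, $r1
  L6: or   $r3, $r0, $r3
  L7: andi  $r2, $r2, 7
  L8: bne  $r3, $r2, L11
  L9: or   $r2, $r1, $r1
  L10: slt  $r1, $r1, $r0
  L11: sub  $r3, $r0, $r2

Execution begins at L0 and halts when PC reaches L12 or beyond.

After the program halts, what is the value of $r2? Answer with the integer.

  step pc=0: addi  $r0, $r2, 0  regs=(0,2,13,12)
  step pc=1: slti  $r3, $r1, 10  regs=(0,2,13,1)
  step pc=2: ori   $r3, $r2, 13  regs=(0,2,13,13)
  step pc=3: beq  $r0, $r1, L6  cond=F  regs=(0,2,13,13)
  step pc=4: or   $r2, $r2, $r3  regs=(0,2,13,13)
  step pc=5: slt  $r1, $r0, $r1  regs=(0,1,13,13)
  step pc=6: or   $r3, $r0, $r3  regs=(0,1,13,13)
  step pc=7: andi  $r2, $r2, 7  regs=(0,1,5,13)
  step pc=8: bne  $r3, $r2, L11  cond=T  regs=(0,1,5,13)
  step pc=9: or   $r2, $r1, $r1  regs=(0,1,1,13)
  step pc=11: sub  $r3, $r0, $r2  regs=(0,1,1,65535)

1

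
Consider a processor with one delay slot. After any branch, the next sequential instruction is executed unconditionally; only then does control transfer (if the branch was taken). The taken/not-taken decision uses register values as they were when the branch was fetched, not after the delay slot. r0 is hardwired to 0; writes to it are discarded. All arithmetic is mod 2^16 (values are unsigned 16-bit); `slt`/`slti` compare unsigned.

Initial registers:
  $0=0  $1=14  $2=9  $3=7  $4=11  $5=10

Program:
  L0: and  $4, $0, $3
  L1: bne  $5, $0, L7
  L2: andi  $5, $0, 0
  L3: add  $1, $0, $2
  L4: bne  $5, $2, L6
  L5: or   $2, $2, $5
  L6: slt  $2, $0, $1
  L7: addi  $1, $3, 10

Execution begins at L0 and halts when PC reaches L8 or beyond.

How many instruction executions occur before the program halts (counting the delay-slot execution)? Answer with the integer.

4

  step pc=0: and  $4, $0, $3  regs=(0,14,9,7,0,10)
  step pc=1: bne  $5, $0, L7  cond=T  regs=(0,14,9,7,0,10)
  step pc=2: andi  $5, $0, 0  regs=(0,14,9,7,0,0)
  step pc=7: addi  $1, $3, 10  regs=(0,17,9,7,0,0)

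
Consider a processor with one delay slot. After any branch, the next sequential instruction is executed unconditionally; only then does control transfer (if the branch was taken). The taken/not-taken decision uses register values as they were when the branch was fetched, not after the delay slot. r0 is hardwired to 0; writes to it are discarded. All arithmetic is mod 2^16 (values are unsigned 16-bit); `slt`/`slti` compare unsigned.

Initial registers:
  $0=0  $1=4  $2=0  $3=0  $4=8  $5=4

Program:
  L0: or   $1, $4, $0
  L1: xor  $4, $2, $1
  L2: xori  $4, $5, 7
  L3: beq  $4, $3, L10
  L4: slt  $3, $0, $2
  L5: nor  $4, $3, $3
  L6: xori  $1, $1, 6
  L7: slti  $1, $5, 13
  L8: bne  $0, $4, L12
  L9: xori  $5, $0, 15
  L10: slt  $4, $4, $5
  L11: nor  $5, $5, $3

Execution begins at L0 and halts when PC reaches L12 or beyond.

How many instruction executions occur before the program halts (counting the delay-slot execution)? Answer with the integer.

10

PC=0  or   $1, $4, $0        | $0=0 $1=8 $2=0 $3=0 $4=8 $5=4
PC=1  xor  $4, $2, $1        | $0=0 $1=8 $2=0 $3=0 $4=8 $5=4
PC=2  xori  $4, $5, 7        | $0=0 $1=8 $2=0 $3=0 $4=3 $5=4
PC=3  beq  $4, $3, L10       | $0=0 $1=8 $2=0 $3=0 $4=3 $5=4  [not taken]
PC=4  slt  $3, $0, $2        | $0=0 $1=8 $2=0 $3=0 $4=3 $5=4
PC=5  nor  $4, $3, $3        | $0=0 $1=8 $2=0 $3=0 $4=65535 $5=4
PC=6  xori  $1, $1, 6        | $0=0 $1=14 $2=0 $3=0 $4=65535 $5=4
PC=7  slti  $1, $5, 13       | $0=0 $1=1 $2=0 $3=0 $4=65535 $5=4
PC=8  bne  $0, $4, L12       | $0=0 $1=1 $2=0 $3=0 $4=65535 $5=4  [TAKEN]
PC=9  xori  $5, $0, 15       | $0=0 $1=1 $2=0 $3=0 $4=65535 $5=15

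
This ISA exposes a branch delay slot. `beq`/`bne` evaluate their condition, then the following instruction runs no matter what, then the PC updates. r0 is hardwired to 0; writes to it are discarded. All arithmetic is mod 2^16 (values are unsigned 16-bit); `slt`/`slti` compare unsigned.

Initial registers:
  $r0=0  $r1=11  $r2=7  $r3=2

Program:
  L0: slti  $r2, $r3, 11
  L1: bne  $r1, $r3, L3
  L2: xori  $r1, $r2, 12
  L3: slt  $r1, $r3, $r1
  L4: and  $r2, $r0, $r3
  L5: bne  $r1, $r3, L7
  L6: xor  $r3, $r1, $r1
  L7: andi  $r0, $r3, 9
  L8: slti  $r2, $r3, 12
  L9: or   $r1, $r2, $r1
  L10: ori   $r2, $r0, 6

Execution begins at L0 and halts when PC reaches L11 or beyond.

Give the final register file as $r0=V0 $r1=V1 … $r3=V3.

$r0=0 $r1=1 $r2=6 $r3=0

  step pc=0: slti  $r2, $r3, 11  regs=(0,11,1,2)
  step pc=1: bne  $r1, $r3, L3  cond=T  regs=(0,11,1,2)
  step pc=2: xori  $r1, $r2, 12  regs=(0,13,1,2)
  step pc=3: slt  $r1, $r3, $r1  regs=(0,1,1,2)
  step pc=4: and  $r2, $r0, $r3  regs=(0,1,0,2)
  step pc=5: bne  $r1, $r3, L7  cond=T  regs=(0,1,0,2)
  step pc=6: xor  $r3, $r1, $r1  regs=(0,1,0,0)
  step pc=7: andi  $r0, $r3, 9  regs=(0,1,0,0)
  step pc=8: slti  $r2, $r3, 12  regs=(0,1,1,0)
  step pc=9: or   $r1, $r2, $r1  regs=(0,1,1,0)
  step pc=10: ori   $r2, $r0, 6  regs=(0,1,6,0)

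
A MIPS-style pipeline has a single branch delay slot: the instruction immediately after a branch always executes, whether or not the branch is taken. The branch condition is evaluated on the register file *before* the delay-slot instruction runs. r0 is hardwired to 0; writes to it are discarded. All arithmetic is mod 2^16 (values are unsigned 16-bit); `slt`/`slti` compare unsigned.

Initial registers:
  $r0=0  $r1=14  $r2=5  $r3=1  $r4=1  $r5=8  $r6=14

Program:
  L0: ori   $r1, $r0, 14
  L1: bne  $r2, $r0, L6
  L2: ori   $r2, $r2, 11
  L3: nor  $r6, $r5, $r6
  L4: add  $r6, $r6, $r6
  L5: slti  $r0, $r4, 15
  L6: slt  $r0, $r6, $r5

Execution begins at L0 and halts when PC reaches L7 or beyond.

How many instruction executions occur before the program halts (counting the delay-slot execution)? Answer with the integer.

PC=0  ori   $r1, $r0, 14     | $r0=0 $r1=14 $r2=5 $r3=1 $r4=1 $r5=8 $r6=14
PC=1  bne  $r2, $r0, L6      | $r0=0 $r1=14 $r2=5 $r3=1 $r4=1 $r5=8 $r6=14  [TAKEN]
PC=2  ori   $r2, $r2, 11     | $r0=0 $r1=14 $r2=15 $r3=1 $r4=1 $r5=8 $r6=14
PC=6  slt  $r0, $r6, $r5     | $r0=0 $r1=14 $r2=15 $r3=1 $r4=1 $r5=8 $r6=14

4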